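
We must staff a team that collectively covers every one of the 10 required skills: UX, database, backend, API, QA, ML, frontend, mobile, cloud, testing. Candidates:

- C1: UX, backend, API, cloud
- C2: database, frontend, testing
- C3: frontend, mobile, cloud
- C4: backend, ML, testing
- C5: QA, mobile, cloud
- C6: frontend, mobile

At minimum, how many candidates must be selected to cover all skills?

C1, C2, C4, C5 together cover {UX, database, backend, API, QA, ML, frontend, mobile, cloud, testing} — every skill.
No 3 of the 6 candidates cover everything (all 20 triples fall short), so 4 is minimum.

4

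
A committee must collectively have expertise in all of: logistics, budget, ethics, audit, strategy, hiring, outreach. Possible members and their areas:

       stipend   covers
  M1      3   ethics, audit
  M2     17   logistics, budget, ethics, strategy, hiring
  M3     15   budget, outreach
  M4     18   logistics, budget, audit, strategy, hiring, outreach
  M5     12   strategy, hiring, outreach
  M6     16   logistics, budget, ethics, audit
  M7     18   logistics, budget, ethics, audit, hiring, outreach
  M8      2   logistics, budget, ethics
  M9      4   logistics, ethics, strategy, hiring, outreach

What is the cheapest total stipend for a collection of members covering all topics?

9

M1, M8, M9 cover every topic at stipend 3 + 2 + 4 = 9.
Any cover uses at least 2 members; among all covering selections none totals below 9.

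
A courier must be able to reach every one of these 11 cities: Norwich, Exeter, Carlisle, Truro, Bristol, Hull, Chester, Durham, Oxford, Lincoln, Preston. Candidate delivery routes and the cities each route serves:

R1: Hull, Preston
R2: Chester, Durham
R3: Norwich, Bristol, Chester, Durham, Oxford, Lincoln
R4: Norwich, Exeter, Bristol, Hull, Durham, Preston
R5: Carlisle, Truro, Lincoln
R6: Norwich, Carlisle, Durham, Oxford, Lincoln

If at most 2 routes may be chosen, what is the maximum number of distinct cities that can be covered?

Choosing R3, R4 covers {Norwich, Exeter, Bristol, Hull, Chester, Durham, Oxford, Lincoln, Preston} — 9 cities.
No choice of 2 routes does better; here Carlisle, Truro are left uncovered.

9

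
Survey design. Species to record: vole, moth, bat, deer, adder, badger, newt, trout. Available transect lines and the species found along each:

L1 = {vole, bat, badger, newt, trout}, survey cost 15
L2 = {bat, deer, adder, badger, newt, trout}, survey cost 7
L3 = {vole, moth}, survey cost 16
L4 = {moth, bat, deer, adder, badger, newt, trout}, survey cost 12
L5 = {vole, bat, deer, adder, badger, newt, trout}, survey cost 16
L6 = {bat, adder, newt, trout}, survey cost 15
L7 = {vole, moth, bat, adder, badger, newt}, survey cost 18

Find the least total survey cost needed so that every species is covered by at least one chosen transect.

23

L2, L3 cover every species at survey cost 7 + 16 = 23.
Any cover uses at least 2 transects; among all covering selections none totals below 23.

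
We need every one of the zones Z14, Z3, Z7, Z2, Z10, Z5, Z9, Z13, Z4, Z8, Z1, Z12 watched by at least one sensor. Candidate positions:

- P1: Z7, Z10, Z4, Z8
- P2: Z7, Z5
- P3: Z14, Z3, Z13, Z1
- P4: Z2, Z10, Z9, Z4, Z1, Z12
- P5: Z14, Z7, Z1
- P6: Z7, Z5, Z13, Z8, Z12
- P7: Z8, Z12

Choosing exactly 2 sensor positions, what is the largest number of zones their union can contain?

10

Choosing P4, P6 covers {Z7, Z2, Z10, Z5, Z9, Z13, Z4, Z8, Z1, Z12} — 10 zones.
No choice of 2 sensor positions does better; here Z14, Z3 are left uncovered.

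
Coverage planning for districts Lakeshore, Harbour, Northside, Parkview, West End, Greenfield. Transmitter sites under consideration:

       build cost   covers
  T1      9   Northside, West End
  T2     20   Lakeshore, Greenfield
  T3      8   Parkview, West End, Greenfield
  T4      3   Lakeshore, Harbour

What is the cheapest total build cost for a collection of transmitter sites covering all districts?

20

T1, T3, T4 cover every district at build cost 9 + 8 + 3 = 20.
Any cover uses at least 3 transmitter sites; among all covering selections none totals below 20.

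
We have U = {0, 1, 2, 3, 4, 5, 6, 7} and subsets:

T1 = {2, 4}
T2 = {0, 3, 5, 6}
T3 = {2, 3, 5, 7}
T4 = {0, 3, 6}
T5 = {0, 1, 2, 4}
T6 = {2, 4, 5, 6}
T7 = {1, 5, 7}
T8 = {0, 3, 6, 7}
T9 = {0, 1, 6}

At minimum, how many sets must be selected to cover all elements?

3

T1, T2, T7 together cover {0, 1, 2, 3, 4, 5, 6, 7} — every element.
No 2 of the 9 sets cover everything (all 36 pairs fall short), so 3 is minimum.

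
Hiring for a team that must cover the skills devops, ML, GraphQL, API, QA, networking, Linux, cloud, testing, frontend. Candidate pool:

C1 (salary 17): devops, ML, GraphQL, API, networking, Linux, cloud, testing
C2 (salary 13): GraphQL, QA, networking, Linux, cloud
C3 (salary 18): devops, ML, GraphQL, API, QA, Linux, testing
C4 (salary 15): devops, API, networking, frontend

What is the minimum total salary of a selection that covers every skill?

C1, C2, C4 cover every skill at salary 17 + 13 + 15 = 45.
Any cover uses at least 3 candidates; among all covering selections none totals below 45.

45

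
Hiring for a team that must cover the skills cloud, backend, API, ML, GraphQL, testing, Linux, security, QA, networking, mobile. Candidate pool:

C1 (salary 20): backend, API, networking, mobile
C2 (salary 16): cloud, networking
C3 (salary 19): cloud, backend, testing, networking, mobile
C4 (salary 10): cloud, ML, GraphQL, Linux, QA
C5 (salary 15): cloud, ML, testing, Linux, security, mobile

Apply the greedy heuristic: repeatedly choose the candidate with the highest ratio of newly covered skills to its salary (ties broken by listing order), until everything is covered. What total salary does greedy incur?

Pick 1: C4 adds 5 new (cloud, ML, GraphQL, Linux, QA) at salary 10 (ratio 5/10).
Pick 2: C3 adds 4 new (backend, testing, networking, mobile) at salary 19 (ratio 4/19).
Pick 3: C5 adds 1 new (security) at salary 15 (ratio 1/15).
Pick 4: C1 adds 1 new (API) at salary 20 (ratio 1/20).
Greedy total salary: 10 + 19 + 15 + 20 = 64. (The true optimum is 45, so greedy overshoots here.)

64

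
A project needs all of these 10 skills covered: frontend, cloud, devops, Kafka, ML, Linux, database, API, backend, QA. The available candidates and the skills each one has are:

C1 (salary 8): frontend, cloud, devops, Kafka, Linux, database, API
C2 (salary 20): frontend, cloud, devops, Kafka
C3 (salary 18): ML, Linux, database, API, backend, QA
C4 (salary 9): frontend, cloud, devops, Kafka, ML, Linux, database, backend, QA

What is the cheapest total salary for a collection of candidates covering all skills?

C1, C4 cover every skill at salary 8 + 9 = 17.
Any cover uses at least 2 candidates; among all covering selections none totals below 17.

17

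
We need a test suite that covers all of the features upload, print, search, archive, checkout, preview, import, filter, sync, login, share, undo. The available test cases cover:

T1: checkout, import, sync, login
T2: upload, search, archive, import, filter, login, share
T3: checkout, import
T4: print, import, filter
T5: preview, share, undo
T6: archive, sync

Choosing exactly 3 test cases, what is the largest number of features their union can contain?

Choosing T1, T2, T5 covers {upload, search, archive, checkout, preview, import, filter, sync, login, share, undo} — 11 features.
No choice of 3 test cases does better; here print is left uncovered.

11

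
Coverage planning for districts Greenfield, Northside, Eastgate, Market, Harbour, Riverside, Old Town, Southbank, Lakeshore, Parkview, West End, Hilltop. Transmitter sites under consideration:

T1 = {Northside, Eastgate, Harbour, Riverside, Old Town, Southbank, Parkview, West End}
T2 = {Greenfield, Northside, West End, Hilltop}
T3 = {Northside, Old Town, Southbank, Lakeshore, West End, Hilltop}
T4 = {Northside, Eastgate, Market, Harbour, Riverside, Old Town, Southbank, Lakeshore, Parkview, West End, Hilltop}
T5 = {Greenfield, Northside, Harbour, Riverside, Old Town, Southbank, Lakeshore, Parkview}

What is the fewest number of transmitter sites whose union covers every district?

2

T2, T4 together cover {Greenfield, Northside, Eastgate, Market, Harbour, Riverside, Old Town, Southbank, Lakeshore, Parkview, West End, Hilltop} — every district.
No single transmitter site contains all 12 districts, so 2 is optimal.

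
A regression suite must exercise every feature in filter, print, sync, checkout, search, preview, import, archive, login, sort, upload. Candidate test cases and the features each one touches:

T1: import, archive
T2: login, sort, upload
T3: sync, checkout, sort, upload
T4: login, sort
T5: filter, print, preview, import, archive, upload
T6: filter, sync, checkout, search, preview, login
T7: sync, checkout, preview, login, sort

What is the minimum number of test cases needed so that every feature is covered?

T2, T5, T6 together cover {filter, print, sync, checkout, search, preview, import, archive, login, sort, upload} — every feature.
No 2 of the 7 test cases cover everything (all 21 pairs fall short), so 3 is minimum.

3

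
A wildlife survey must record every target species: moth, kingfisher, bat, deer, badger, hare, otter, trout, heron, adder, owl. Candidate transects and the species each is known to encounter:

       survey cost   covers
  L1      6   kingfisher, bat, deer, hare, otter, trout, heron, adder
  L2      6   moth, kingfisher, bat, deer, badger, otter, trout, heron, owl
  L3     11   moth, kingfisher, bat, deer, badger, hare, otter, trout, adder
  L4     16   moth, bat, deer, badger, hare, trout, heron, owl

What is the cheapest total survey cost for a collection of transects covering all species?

12

L1, L2 cover every species at survey cost 6 + 6 = 12.
Any cover uses at least 2 transects; among all covering selections none totals below 12.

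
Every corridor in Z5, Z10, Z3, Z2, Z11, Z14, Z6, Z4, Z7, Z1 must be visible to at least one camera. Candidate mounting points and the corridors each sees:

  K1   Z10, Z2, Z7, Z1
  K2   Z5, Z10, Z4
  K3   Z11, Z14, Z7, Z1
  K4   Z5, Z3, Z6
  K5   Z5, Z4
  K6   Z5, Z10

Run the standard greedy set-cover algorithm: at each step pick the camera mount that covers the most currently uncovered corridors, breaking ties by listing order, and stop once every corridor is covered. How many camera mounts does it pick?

Pick 1: K1 covers 4 new corridors (Z10, Z2, Z7, Z1).
Pick 2: K4 covers 3 new corridors (Z5, Z3, Z6).
Pick 3: K3 covers 2 new corridors (Z11, Z14).
Pick 4: K2 covers 1 new corridors (Z4).
Greedy uses 4 camera mounts.

4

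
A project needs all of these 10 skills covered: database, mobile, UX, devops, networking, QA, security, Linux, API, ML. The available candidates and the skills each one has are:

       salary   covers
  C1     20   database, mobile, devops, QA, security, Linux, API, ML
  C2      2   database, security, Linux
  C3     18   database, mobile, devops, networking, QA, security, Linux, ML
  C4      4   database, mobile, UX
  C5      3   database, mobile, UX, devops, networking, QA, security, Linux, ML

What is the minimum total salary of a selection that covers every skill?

23

C1, C5 cover every skill at salary 20 + 3 = 23.
Any cover uses at least 2 candidates; among all covering selections none totals below 23.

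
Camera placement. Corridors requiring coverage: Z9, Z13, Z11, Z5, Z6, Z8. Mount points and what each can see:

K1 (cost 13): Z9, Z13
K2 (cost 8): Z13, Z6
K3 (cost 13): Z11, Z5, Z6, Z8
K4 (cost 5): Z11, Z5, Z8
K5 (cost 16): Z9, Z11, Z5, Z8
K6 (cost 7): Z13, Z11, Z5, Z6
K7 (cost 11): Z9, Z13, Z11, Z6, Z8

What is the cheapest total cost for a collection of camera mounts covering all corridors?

K4, K7 cover every corridor at cost 5 + 11 = 16.
Any cover uses at least 2 camera mounts; among all covering selections none totals below 16.
Greedy by coverage-per-cost would pick K4, K6, K7 for 23 — worse than the optimum 16.

16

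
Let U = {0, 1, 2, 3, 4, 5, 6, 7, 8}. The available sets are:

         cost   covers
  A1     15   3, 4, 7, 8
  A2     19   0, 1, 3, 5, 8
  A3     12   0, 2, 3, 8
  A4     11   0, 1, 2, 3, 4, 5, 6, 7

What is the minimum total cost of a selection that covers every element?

A3, A4 cover every element at cost 12 + 11 = 23.
Any cover uses at least 2 sets; among all covering selections none totals below 23.

23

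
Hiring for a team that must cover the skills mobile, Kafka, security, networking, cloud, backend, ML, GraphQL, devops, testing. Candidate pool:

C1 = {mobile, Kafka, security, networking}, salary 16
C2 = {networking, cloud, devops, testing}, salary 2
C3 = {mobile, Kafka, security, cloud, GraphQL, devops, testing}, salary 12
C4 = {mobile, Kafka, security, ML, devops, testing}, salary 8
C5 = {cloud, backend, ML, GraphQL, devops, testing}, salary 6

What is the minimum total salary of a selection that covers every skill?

C2, C4, C5 cover every skill at salary 2 + 8 + 6 = 16.
Any cover uses at least 2 candidates; among all covering selections none totals below 16.

16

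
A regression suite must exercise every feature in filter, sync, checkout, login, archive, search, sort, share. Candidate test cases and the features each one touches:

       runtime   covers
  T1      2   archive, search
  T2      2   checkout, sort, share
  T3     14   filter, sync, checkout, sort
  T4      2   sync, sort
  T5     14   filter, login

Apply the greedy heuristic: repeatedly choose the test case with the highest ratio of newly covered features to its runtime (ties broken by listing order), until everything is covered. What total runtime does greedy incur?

Pick 1: T2 adds 3 new (checkout, sort, share) at runtime 2 (ratio 3/2).
Pick 2: T1 adds 2 new (archive, search) at runtime 2 (ratio 2/2).
Pick 3: T4 adds 1 new (sync) at runtime 2 (ratio 1/2).
Pick 4: T5 adds 2 new (filter, login) at runtime 14 (ratio 2/14).
Greedy total runtime: 2 + 2 + 2 + 14 = 20.

20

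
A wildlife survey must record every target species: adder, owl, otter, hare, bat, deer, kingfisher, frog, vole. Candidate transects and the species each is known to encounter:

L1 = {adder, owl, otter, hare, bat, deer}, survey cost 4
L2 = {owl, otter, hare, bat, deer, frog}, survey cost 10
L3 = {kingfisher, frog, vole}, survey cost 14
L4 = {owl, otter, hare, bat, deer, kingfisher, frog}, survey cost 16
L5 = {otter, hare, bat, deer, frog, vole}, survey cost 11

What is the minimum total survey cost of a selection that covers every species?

L1, L3 cover every species at survey cost 4 + 14 = 18.
Any cover uses at least 2 transects; among all covering selections none totals below 18.

18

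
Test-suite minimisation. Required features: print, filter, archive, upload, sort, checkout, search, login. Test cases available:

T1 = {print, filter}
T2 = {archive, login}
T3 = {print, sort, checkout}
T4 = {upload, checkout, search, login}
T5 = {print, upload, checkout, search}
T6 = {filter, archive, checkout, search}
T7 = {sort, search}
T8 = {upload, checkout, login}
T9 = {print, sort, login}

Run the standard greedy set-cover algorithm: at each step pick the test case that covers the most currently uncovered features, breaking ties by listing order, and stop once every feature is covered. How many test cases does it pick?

4

Pick 1: T4 covers 4 new features (upload, checkout, search, login).
Pick 2: T1 covers 2 new features (print, filter).
Pick 3: T2 covers 1 new features (archive).
Pick 4: T3 covers 1 new features (sort).
Greedy uses 4 test cases. (The true minimum is 3.)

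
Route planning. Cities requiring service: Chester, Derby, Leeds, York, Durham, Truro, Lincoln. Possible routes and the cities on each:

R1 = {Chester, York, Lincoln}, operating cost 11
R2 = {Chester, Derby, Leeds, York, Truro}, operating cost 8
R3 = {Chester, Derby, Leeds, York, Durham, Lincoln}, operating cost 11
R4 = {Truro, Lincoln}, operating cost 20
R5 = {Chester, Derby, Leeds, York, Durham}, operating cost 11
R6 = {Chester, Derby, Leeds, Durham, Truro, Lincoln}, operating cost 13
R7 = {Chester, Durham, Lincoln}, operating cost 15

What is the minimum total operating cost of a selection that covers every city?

19

R2, R3 cover every city at operating cost 8 + 11 = 19.
Any cover uses at least 2 routes; among all covering selections none totals below 19.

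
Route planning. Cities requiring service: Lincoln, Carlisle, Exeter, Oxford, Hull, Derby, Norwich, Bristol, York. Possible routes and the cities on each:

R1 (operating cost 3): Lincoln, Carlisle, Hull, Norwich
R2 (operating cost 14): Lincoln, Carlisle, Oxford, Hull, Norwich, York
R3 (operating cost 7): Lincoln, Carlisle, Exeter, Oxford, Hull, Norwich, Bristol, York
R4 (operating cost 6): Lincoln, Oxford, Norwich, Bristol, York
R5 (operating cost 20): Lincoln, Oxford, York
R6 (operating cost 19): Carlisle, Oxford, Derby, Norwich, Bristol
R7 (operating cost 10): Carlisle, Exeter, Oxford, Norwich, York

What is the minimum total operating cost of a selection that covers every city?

R3, R6 cover every city at operating cost 7 + 19 = 26.
Any cover uses at least 2 routes; among all covering selections none totals below 26.

26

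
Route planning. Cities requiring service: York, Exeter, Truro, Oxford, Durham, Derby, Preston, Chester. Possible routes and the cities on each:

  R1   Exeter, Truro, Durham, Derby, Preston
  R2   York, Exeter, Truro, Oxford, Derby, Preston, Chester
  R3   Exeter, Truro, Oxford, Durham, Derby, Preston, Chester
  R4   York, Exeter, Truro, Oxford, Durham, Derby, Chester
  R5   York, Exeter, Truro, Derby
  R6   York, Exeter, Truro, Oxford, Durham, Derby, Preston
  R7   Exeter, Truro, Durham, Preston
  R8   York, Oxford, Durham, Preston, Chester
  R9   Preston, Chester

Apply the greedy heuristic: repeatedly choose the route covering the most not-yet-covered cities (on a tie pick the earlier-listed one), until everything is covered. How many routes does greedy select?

Pick 1: R2 covers 7 new cities (York, Exeter, Truro, Oxford, Derby, Preston, Chester).
Pick 2: R1 covers 1 new cities (Durham).
Greedy uses 2 routes.

2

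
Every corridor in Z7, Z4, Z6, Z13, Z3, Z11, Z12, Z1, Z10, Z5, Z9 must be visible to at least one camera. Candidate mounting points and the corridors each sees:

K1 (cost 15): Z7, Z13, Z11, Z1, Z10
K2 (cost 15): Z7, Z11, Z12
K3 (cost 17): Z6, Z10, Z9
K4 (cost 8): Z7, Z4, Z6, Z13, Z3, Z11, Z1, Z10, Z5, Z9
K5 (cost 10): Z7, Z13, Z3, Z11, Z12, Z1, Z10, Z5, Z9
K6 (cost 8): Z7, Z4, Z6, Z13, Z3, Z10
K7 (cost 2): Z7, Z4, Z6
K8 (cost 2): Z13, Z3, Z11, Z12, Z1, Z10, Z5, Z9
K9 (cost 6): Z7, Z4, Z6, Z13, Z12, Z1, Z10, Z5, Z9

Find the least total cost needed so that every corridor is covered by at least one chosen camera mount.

4

K7, K8 cover every corridor at cost 2 + 2 = 4.
Any cover uses at least 2 camera mounts; among all covering selections none totals below 4.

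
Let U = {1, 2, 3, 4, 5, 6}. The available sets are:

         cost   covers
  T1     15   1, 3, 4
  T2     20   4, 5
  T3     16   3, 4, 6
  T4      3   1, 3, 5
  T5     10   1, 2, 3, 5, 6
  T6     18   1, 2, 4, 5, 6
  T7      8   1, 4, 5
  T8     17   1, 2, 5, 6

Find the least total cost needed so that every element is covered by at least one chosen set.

T5, T7 cover every element at cost 10 + 8 = 18.
Any cover uses at least 2 sets; among all covering selections none totals below 18.

18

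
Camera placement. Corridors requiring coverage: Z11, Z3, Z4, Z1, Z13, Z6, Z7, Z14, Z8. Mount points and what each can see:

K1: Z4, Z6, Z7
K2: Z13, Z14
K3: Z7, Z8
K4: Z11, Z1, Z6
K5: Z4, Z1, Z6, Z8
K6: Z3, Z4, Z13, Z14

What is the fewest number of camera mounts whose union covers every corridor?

K3, K4, K6 together cover {Z11, Z3, Z4, Z1, Z13, Z6, Z7, Z14, Z8} — every corridor.
No 2 of the 6 camera mounts cover everything (all 15 pairs fall short), so 3 is minimum.
Greedy (largest uncovered first) would take K5, K6, K1, K4 — 4 camera mounts — but 3 suffice.

3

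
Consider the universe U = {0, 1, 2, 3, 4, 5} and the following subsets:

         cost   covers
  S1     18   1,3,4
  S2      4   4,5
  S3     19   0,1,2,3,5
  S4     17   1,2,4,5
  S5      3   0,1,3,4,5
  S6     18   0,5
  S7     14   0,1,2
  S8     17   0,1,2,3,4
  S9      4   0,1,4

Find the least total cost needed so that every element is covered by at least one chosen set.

17

S5, S7 cover every element at cost 3 + 14 = 17.
Any cover uses at least 2 sets; among all covering selections none totals below 17.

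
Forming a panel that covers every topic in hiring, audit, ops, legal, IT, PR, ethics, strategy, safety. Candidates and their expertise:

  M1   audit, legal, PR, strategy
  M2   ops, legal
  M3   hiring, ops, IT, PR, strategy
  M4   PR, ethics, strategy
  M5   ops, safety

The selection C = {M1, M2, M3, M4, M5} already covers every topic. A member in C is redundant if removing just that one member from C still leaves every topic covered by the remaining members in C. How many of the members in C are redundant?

1

Drop M1: audit uncovered — not redundant.
Drop M2: the rest still cover every topic — redundant.
Drop M3: hiring, IT uncovered — not redundant.
Drop M4: ethics uncovered — not redundant.
Drop M5: safety uncovered — not redundant.
1 redundant: M2.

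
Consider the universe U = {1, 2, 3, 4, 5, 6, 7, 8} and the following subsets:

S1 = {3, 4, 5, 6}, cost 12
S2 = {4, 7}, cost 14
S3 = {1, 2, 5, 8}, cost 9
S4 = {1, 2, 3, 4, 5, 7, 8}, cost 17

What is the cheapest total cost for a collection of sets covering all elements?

S1, S4 cover every element at cost 12 + 17 = 29.
Any cover uses at least 2 sets; among all covering selections none totals below 29.

29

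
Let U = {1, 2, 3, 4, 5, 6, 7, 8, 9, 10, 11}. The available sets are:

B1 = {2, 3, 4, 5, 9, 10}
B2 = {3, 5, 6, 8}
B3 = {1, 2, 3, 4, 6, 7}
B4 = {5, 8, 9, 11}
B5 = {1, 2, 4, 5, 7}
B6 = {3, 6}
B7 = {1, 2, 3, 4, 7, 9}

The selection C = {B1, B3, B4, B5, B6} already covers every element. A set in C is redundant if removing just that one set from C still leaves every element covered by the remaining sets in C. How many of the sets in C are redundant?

3

Drop B1: 10 uncovered — not redundant.
Drop B3: the rest still cover every element — redundant.
Drop B4: 8, 11 uncovered — not redundant.
Drop B5: the rest still cover every element — redundant.
Drop B6: the rest still cover every element — redundant.
3 redundant: B3, B5, B6.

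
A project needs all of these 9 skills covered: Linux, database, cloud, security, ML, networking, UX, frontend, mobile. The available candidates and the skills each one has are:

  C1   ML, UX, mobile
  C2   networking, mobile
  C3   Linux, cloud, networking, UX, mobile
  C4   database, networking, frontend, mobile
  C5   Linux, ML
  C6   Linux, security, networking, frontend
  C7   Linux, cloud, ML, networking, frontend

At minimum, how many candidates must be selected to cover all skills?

C1, C3, C4, C6 together cover {Linux, database, cloud, security, ML, networking, UX, frontend, mobile} — every skill.
No 3 of the 7 candidates cover everything (all 35 triples fall short), so 4 is minimum.

4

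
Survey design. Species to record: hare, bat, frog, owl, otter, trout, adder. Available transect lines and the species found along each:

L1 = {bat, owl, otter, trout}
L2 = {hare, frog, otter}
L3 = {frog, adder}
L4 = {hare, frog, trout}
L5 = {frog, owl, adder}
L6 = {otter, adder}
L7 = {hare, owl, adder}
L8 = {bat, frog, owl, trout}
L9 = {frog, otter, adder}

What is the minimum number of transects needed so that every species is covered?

L1, L2, L3 together cover {hare, bat, frog, owl, otter, trout, adder} — every species.
No 2 of the 9 transects cover everything (all 36 pairs fall short), so 3 is minimum.

3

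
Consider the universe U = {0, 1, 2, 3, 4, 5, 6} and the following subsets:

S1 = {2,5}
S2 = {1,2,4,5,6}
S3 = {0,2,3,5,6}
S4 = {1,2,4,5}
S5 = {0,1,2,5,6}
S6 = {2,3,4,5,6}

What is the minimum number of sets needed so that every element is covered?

S2, S3 together cover {0, 1, 2, 3, 4, 5, 6} — every element.
No single set contains all 7 elements, so 2 is optimal.

2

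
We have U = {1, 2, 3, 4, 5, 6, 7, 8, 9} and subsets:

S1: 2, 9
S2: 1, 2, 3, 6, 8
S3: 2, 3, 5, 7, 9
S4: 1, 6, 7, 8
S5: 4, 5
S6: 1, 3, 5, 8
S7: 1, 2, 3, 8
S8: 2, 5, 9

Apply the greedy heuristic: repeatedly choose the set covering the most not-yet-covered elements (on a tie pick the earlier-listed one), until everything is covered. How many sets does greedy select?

Pick 1: S2 covers 5 new elements (1, 2, 3, 6, 8).
Pick 2: S3 covers 3 new elements (5, 7, 9).
Pick 3: S5 covers 1 new elements (4).
Greedy uses 3 sets.

3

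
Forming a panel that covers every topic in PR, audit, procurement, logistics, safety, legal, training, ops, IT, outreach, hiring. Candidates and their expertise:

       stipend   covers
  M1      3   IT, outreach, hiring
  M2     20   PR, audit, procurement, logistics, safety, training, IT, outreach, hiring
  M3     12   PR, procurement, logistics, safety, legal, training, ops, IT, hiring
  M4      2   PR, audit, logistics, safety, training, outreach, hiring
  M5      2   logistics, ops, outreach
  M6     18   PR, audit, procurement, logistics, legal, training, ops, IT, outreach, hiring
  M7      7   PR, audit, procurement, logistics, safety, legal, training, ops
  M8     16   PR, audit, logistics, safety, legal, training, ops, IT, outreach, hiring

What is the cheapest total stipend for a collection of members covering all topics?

M1, M7 cover every topic at stipend 3 + 7 = 10.
Any cover uses at least 2 members; among all covering selections none totals below 10.
Greedy by coverage-per-stipend would pick M4, M5, M1, M7 for 14 — worse than the optimum 10.

10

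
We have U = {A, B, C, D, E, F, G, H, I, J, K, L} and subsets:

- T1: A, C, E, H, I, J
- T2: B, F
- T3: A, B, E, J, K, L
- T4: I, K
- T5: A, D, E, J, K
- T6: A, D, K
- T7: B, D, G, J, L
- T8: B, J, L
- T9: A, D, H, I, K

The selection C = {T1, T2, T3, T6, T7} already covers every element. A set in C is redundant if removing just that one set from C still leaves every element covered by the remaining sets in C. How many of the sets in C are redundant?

Drop T1: C, H, I uncovered — not redundant.
Drop T2: F uncovered — not redundant.
Drop T3: the rest still cover every element — redundant.
Drop T6: the rest still cover every element — redundant.
Drop T7: G uncovered — not redundant.
2 redundant: T3, T6.

2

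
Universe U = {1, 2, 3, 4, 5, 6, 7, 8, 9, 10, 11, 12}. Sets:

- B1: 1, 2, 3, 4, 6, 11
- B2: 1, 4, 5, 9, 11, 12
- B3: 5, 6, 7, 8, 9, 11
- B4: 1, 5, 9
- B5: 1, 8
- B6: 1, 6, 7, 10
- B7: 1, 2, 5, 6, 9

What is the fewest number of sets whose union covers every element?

B1, B2, B3, B6 together cover {1, 2, 3, 4, 5, 6, 7, 8, 9, 10, 11, 12} — every element.
No 3 of the 7 sets cover everything (all 35 triples fall short), so 4 is minimum.

4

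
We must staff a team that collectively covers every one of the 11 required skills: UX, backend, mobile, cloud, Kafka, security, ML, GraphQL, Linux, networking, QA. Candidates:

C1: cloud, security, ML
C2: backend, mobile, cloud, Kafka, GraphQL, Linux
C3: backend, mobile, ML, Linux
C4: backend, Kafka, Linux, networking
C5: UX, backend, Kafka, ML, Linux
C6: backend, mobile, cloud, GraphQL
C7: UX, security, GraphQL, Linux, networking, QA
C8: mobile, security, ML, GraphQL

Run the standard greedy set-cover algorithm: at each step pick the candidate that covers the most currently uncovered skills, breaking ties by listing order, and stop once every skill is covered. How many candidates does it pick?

3

Pick 1: C2 covers 6 new skills (backend, mobile, cloud, Kafka, GraphQL, Linux).
Pick 2: C7 covers 4 new skills (UX, security, networking, QA).
Pick 3: C1 covers 1 new skills (ML).
Greedy uses 3 candidates.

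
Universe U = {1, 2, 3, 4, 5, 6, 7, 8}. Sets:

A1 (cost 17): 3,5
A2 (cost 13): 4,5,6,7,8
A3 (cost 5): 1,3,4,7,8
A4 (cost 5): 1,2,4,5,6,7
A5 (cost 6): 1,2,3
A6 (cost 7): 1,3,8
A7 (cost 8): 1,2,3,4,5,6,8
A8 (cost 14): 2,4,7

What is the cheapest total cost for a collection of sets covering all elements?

10

A3, A4 cover every element at cost 5 + 5 = 10.
Any cover uses at least 2 sets; among all covering selections none totals below 10.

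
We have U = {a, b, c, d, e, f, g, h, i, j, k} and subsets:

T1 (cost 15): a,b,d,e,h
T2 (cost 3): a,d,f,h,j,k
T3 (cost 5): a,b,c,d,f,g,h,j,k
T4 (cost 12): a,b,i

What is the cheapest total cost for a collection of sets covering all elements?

32

T1, T3, T4 cover every element at cost 15 + 5 + 12 = 32.
Any cover uses at least 3 sets; among all covering selections none totals below 32.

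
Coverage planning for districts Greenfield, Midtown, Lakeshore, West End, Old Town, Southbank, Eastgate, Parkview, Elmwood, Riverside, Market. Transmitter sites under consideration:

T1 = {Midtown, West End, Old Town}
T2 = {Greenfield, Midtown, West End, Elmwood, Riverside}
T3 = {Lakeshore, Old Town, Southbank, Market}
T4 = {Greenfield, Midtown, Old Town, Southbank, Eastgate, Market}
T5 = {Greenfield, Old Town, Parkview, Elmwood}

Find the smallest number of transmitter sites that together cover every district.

T2, T3, T4, T5 together cover {Greenfield, Midtown, Lakeshore, West End, Old Town, Southbank, Eastgate, Parkview, Elmwood, Riverside, Market} — every district.
No 3 of the 5 transmitter sites cover everything (all 10 triples fall short), so 4 is minimum.

4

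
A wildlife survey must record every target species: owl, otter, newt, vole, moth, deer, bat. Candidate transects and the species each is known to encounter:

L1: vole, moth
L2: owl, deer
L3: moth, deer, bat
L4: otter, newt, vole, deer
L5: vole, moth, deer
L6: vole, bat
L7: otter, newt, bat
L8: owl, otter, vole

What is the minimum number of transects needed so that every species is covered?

3

L1, L2, L7 together cover {owl, otter, newt, vole, moth, deer, bat} — every species.
No 2 of the 8 transects cover everything (all 28 pairs fall short), so 3 is minimum.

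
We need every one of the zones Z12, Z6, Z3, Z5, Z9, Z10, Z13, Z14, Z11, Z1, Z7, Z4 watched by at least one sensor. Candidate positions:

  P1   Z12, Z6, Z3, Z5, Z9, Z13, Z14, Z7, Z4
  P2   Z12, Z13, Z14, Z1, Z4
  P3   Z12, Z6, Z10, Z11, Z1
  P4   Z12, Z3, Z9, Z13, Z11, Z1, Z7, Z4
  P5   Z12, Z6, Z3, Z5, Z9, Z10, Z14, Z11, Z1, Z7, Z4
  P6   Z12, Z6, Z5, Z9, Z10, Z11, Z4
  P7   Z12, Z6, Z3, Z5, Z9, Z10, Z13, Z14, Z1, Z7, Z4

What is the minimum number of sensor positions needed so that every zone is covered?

2

P1, P3 together cover {Z12, Z6, Z3, Z5, Z9, Z10, Z13, Z14, Z11, Z1, Z7, Z4} — every zone.
No single sensor position contains all 12 zones, so 2 is optimal.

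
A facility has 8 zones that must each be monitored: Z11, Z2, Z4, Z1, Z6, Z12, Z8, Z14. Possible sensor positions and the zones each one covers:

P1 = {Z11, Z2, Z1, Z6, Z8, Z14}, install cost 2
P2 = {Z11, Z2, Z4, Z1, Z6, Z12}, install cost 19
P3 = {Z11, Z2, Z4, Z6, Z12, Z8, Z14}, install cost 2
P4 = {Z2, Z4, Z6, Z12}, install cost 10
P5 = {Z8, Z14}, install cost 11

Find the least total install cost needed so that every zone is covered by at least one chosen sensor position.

4

P1, P3 cover every zone at install cost 2 + 2 = 4.
Any cover uses at least 2 sensor positions; among all covering selections none totals below 4.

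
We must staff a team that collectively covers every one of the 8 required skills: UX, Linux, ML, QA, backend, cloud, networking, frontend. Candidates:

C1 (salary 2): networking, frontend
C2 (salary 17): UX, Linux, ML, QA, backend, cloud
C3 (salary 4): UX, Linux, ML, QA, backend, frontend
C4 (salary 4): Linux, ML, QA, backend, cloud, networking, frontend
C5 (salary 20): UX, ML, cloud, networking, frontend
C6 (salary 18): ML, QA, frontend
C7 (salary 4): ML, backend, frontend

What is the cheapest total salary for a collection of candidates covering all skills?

8

C3, C4 cover every skill at salary 4 + 4 = 8.
Any cover uses at least 2 candidates; among all covering selections none totals below 8.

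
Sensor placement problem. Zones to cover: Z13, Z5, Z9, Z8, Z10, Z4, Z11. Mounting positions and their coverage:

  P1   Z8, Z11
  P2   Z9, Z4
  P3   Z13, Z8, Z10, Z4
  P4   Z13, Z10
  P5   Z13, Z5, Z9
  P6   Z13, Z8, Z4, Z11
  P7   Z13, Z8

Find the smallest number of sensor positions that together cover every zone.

3

P1, P3, P5 together cover {Z13, Z5, Z9, Z8, Z10, Z4, Z11} — every zone.
No 2 of the 7 sensor positions cover everything (all 21 pairs fall short), so 3 is minimum.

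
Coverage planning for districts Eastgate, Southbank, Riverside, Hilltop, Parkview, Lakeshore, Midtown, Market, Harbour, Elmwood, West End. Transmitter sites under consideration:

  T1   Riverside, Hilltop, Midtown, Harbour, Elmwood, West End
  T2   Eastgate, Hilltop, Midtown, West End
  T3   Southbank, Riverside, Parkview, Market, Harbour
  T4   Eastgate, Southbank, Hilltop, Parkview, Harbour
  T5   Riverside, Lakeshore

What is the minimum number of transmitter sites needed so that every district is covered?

4

T1, T2, T3, T5 together cover {Eastgate, Southbank, Riverside, Hilltop, Parkview, Lakeshore, Midtown, Market, Harbour, Elmwood, West End} — every district.
No 3 of the 5 transmitter sites cover everything (all 10 triples fall short), so 4 is minimum.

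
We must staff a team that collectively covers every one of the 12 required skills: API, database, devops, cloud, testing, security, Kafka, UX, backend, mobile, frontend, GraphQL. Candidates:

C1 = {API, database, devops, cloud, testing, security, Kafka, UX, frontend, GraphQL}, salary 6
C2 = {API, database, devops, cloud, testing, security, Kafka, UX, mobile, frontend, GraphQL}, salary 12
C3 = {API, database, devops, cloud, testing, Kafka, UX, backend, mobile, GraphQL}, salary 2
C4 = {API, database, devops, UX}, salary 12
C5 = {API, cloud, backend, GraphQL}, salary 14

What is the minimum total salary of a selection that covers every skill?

C1, C3 cover every skill at salary 6 + 2 = 8.
Any cover uses at least 2 candidates; among all covering selections none totals below 8.

8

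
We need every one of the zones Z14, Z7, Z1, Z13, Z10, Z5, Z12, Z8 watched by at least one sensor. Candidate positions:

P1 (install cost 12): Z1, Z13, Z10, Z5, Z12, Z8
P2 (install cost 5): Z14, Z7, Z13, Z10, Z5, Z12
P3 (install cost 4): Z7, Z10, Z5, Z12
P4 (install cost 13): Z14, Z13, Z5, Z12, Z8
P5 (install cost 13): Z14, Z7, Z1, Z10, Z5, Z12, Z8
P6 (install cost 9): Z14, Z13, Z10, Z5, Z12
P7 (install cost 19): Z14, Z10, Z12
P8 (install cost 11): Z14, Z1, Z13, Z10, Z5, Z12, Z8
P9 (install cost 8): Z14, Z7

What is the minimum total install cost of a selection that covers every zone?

P3, P8 cover every zone at install cost 4 + 11 = 15.
Any cover uses at least 2 sensor positions; among all covering selections none totals below 15.
Greedy by coverage-per-install cost would pick P2, P8 for 16 — worse than the optimum 15.

15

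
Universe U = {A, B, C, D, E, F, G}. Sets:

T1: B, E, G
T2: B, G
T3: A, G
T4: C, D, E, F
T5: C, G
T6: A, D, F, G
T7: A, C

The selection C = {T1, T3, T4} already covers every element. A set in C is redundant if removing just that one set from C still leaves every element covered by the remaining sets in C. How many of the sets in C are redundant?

0

Drop T1: B uncovered — not redundant.
Drop T3: A uncovered — not redundant.
Drop T4: C, D, F uncovered — not redundant.
None of the sets in C is redundant.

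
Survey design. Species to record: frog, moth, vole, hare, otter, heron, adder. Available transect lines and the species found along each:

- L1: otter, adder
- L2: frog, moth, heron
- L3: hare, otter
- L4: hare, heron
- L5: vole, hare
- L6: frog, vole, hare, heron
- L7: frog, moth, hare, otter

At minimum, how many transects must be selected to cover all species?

L1, L2, L5 together cover {frog, moth, vole, hare, otter, heron, adder} — every species.
No 2 of the 7 transects cover everything (all 21 pairs fall short), so 3 is minimum.

3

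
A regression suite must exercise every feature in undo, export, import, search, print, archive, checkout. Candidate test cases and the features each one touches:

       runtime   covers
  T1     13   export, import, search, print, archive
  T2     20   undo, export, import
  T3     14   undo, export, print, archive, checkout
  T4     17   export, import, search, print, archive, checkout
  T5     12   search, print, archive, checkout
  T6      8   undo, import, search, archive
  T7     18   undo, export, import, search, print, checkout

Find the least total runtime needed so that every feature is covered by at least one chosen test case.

22

T3, T6 cover every feature at runtime 14 + 8 = 22.
Any cover uses at least 2 test cases; among all covering selections none totals below 22.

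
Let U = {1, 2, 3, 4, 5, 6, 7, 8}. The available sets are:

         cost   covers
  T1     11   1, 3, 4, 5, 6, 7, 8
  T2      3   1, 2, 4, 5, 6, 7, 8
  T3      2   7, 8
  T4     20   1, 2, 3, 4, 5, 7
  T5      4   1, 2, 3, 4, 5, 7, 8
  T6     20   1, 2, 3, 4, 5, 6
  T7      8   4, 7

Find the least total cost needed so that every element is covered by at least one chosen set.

T2, T5 cover every element at cost 3 + 4 = 7.
Any cover uses at least 2 sets; among all covering selections none totals below 7.

7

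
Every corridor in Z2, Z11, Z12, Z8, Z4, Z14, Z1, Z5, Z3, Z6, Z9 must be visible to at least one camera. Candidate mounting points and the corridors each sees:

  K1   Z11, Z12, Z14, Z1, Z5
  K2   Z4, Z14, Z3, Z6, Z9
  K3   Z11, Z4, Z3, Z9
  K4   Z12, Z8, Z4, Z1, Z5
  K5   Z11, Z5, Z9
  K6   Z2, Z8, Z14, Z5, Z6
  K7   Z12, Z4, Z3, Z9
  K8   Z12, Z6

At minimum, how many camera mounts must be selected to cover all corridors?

3

K1, K2, K6 together cover {Z2, Z11, Z12, Z8, Z4, Z14, Z1, Z5, Z3, Z6, Z9} — every corridor.
No 2 of the 8 camera mounts cover everything (all 28 pairs fall short), so 3 is minimum.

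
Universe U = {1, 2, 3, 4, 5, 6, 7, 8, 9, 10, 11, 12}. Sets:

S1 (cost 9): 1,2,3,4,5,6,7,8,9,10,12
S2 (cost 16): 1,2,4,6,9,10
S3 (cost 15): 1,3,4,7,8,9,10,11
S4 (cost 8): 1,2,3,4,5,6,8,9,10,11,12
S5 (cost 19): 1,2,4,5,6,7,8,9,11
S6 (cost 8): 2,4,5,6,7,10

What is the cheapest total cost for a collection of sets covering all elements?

16

S4, S6 cover every element at cost 8 + 8 = 16.
Any cover uses at least 2 sets; among all covering selections none totals below 16.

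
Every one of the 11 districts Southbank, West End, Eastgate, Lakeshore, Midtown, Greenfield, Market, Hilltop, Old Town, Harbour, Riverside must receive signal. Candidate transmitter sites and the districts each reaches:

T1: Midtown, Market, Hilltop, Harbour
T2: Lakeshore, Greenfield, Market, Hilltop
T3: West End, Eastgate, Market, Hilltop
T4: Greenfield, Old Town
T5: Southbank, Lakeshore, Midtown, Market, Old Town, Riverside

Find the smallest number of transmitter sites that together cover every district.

T1, T2, T3, T5 together cover {Southbank, West End, Eastgate, Lakeshore, Midtown, Greenfield, Market, Hilltop, Old Town, Harbour, Riverside} — every district.
No 3 of the 5 transmitter sites cover everything (all 10 triples fall short), so 4 is minimum.

4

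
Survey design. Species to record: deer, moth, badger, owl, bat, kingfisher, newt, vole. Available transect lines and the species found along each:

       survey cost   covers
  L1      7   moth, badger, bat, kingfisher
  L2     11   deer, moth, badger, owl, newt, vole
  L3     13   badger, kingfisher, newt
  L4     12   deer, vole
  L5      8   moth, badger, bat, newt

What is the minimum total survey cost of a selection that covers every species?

L1, L2 cover every species at survey cost 7 + 11 = 18.
Any cover uses at least 2 transects; among all covering selections none totals below 18.

18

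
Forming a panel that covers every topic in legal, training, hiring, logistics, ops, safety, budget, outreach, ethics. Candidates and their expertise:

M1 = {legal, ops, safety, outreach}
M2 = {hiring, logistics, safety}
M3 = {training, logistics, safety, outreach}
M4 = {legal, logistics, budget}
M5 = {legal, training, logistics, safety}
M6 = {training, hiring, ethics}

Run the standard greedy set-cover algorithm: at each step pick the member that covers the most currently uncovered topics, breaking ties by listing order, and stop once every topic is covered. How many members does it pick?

3

Pick 1: M1 covers 4 new topics (legal, ops, safety, outreach).
Pick 2: M6 covers 3 new topics (training, hiring, ethics).
Pick 3: M4 covers 2 new topics (logistics, budget).
Greedy uses 3 members.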